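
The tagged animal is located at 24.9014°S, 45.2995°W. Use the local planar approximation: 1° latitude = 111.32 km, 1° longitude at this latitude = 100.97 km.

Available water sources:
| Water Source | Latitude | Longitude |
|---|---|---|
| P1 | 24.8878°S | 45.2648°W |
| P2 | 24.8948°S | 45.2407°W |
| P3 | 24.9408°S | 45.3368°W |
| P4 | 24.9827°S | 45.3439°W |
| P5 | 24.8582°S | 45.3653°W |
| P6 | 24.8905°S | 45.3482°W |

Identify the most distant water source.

Distances from 24.9014°S, 45.2995°W:
P1: √((0.0136·111.32)² + (0.0347·100.97)²) = √(2.292051 + 12.275626) = 3.8168 km
P2: √((0.0066·111.32)² + (0.0588·100.97)²) = √(0.539802 + 35.248396) = 5.9823 km
P3: √((-0.0394·111.32)² + (-0.0373·100.97)²) = √(19.237066 + 14.184119) = 5.7811 km
P4: √((-0.0813·111.32)² + (-0.0444·100.97)²) = √(81.908220 + 20.097899) = 10.0998 km
P5: √((0.0432·111.32)² + (-0.0658·100.97)²) = √(23.126712 + 44.140424) = 8.2017 km
P6: √((0.0109·111.32)² + (-0.0487·100.97)²) = √(1.472310 + 24.179239) = 5.0647 km
Maximum: P4 at 10.0998 km.

P4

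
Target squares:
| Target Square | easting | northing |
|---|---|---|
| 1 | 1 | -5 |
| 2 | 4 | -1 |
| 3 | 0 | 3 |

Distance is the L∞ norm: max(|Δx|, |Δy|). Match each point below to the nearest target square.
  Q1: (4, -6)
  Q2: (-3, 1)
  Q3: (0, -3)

Q1→1; Q2→3; Q3→1

Q1 at (4, -6):
  1: max(|-3|, |1|) = 3
  2: max(|0|, |5|) = 5
  3: max(|-4|, |9|) = 9
  → nearest: 1 (3)
Q2 at (-3, 1):
  1: max(|4|, |-6|) = 6
  2: max(|7|, |-2|) = 7
  3: max(|3|, |2|) = 3
  → nearest: 3 (3)
Q3 at (0, -3):
  1: max(|1|, |-2|) = 2
  2: max(|4|, |2|) = 4
  3: max(|0|, |6|) = 6
  → nearest: 1 (2)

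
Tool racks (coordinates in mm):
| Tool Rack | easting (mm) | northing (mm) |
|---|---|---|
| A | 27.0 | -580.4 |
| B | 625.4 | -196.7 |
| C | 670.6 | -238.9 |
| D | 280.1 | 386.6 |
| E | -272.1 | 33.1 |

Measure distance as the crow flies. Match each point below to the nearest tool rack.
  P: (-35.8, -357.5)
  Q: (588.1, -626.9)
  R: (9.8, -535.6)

P→A; Q→C; R→A

P at (-35.8, -357.5):
  A: √((62.8)² + (-222.9)²) = √(3943.840 + 49684.410) = 231.6 mm
  B: √((661.2)² + (160.8)²) = √(437185.440 + 25856.640) = 680.5 mm
  C: √((706.4)² + (118.6)²) = √(499000.960 + 14065.960) = 716.3 mm
  D: √((315.9)² + (744.1)²) = √(99792.810 + 553684.810) = 808.4 mm
  E: √((-236.3)² + (390.6)²) = √(55837.690 + 152568.360) = 456.5 mm
  → nearest: A (231.6 mm)
Q at (588.1, -626.9):
  A: √((-561.1)² + (46.5)²) = √(314833.210 + 2162.250) = 563.0 mm
  B: √((37.3)² + (430.2)²) = √(1391.290 + 185072.040) = 431.8 mm
  C: √((82.5)² + (388.0)²) = √(6806.250 + 150544.000) = 396.7 mm
  D: √((-308.0)² + (1013.5)²) = √(94864.000 + 1027182.250) = 1059.3 mm
  E: √((-860.2)² + (660.0)²) = √(739944.040 + 435600.000) = 1084.2 mm
  → nearest: C (396.7 mm)
R at (9.8, -535.6):
  A: √((17.2)² + (-44.8)²) = √(295.840 + 2007.040) = 48.0 mm
  B: √((615.6)² + (338.9)²) = √(378963.360 + 114853.210) = 702.7 mm
  C: √((660.8)² + (296.7)²) = √(436656.640 + 88030.890) = 724.4 mm
  D: √((270.3)² + (922.2)²) = √(73062.090 + 850452.840) = 961.0 mm
  E: √((-281.9)² + (568.7)²) = √(79467.610 + 323419.690) = 634.7 mm
  → nearest: A (48.0 mm)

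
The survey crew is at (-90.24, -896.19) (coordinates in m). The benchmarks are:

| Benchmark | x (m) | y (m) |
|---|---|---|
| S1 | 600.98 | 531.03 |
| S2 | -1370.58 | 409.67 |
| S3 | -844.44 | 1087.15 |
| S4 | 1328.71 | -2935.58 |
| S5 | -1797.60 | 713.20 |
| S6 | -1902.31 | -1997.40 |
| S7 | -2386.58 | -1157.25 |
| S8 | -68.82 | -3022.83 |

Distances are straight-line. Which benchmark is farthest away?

S4

Distances from (-90.24, -896.19):
S1: 1585.79 m
S2: 1828.81 m
S3: 2121.90 m
S4: 2484.46 m
S5: 2346.32 m
S6: 2120.44 m
S7: 2311.13 m
S8: 2126.75 m
Maximum: S4 at 2484.46 m.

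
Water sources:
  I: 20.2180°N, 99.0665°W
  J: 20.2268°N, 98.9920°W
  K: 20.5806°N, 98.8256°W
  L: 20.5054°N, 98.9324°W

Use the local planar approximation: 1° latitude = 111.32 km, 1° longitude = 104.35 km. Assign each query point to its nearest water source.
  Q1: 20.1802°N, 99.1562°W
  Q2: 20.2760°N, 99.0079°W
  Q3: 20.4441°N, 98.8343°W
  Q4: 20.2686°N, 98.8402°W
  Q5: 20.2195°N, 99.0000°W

Q1→I; Q2→J; Q3→L; Q4→J; Q5→J

Q1 at 20.1802°N, 99.1562°W:
  I: √((0.0378·111.32)² + (0.0897·104.35)²) = √(17.706389 + 87.613250) = 10.2625 km
  J: √((0.0466·111.32)² + (0.1642·104.35)²) = √(26.910281 + 293.583208) = 17.9023 km
  K: √((0.4004·111.32)² + (0.3306·104.35)²) = √(1986.710252 + 1190.119594) = 56.3634 km
  L: √((0.3252·111.32)² + (0.2238·104.35)²) = √(1310.531515 + 545.387363) = 43.0804 km
  → nearest: I (10.2625 km)
Q2 at 20.2760°N, 99.0079°W:
  I: √((-0.0580·111.32)² + (-0.0586·104.35)²) = √(41.687167 + 37.392124) = 8.8927 km
  J: √((-0.0492·111.32)² + (0.0159·104.35)²) = √(29.996916 + 2.752828) = 5.7227 km
  K: √((0.3046·111.32)² + (0.1823·104.35)²) = √(1149.757347 + 361.874719) = 38.8797 km
  L: √((0.2294·111.32)² + (0.0755·104.35)²) = √(652.128563 + 62.069580) = 26.7245 km
  → nearest: J (5.7227 km)
Q3 at 20.4441°N, 98.8343°W:
  I: √((-0.2261·111.32)² + (-0.2322·104.35)²) = √(633.501314 + 587.096292) = 34.9371 km
  J: √((-0.2173·111.32)² + (-0.1577·104.35)²) = √(585.148166 + 270.799771) = 29.2566 km
  K: √((0.1365·111.32)² + (0.0087·104.35)²) = √(230.893495 + 0.824183) = 15.2223 km
  L: √((0.0613·111.32)² + (-0.0981·104.35)²) = √(46.565830 + 104.790743) = 12.3027 km
  → nearest: L (12.3027 km)
Q4 at 20.2686°N, 98.8402°W:
  I: √((-0.0506·111.32)² + (-0.2263·104.35)²) = √(31.728346 + 557.640124) = 24.2769 km
  J: √((-0.0418·111.32)² + (-0.1518·104.35)²) = √(21.652047 + 250.916055) = 16.5096 km
  K: √((0.3120·111.32)² + (0.0146·104.35)²) = √(1206.300710 + 2.321083) = 34.7652 km
  L: √((0.2368·111.32)² + (-0.0922·104.35)²) = √(694.879967 + 92.564988) = 28.0614 km
  → nearest: J (16.5096 km)
Q5 at 20.2195°N, 99.0000°W:
  I: √((-0.0015·111.32)² + (-0.0665·104.35)²) = √(0.027882 + 48.153538) = 6.9413 km
  J: √((0.0073·111.32)² + (0.0080·104.35)²) = √(0.660377 + 0.696891) = 1.1650 km
  K: √((0.3611·111.32)² + (0.1744·104.35)²) = √(1615.851226 + 331.190498) = 44.1253 km
  L: √((0.2859·111.32)² + (0.0676·104.35)²) = √(1012.918973 + 49.759762) = 32.5988 km
  → nearest: J (1.1650 km)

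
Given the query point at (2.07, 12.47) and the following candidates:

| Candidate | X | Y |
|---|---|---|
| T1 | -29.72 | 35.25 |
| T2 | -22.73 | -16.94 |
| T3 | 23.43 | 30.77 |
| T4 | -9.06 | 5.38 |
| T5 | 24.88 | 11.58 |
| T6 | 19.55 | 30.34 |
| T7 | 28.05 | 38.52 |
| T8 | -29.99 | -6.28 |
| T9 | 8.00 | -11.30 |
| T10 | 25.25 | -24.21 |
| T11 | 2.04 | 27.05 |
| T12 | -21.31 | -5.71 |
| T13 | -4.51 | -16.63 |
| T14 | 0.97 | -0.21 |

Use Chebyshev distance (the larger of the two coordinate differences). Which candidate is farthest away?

T10

Distances from (2.07, 12.47):
T1: 31.79
T2: 29.41
T3: 21.36
T4: 11.13
T5: 22.81
T6: 17.87
T7: 26.05
T8: 32.06
T9: 23.77
T10: 36.68
T11: 14.58
T12: 23.38
T13: 29.10
T14: 12.68
Maximum: T10 at 36.68.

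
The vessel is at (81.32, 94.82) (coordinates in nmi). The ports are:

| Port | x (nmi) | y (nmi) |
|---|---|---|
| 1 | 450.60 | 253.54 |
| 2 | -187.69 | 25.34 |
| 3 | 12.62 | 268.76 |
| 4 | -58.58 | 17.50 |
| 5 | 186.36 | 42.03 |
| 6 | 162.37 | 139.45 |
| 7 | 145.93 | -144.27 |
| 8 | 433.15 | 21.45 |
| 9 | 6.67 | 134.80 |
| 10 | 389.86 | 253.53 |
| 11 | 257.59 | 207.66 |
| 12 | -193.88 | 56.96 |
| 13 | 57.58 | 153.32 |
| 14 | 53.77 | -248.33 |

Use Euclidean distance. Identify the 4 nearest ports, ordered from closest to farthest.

13, 9, 6, 5

Distances from (81.32, 94.82):
1: √((369.28)² + (158.72)²) = √(136367.7184 + 25192.0384) = 401.94 nmi
2: √((-269.01)² + (-69.48)²) = √(72366.3801 + 4827.4704) = 277.84 nmi
3: √((-68.70)² + (173.94)²) = √(4719.6900 + 30255.1236) = 187.02 nmi
4: √((-139.90)² + (-77.32)²) = √(19572.0100 + 5978.3824) = 159.84 nmi
5: √((105.04)² + (-52.79)²) = √(11033.4016 + 2786.7841) = 117.56 nmi
6: √((81.05)² + (44.63)²) = √(6569.1025 + 1991.8369) = 92.53 nmi
7: √((64.61)² + (-239.09)²) = √(4174.4521 + 57164.0281) = 247.67 nmi
8: √((351.83)² + (-73.37)²) = √(123784.3489 + 5383.1569) = 359.40 nmi
9: √((-74.65)² + (39.98)²) = √(5572.6225 + 1598.4004) = 84.68 nmi
10: √((308.54)² + (158.71)²) = √(95196.9316 + 25188.8641) = 346.97 nmi
11: √((176.27)² + (112.84)²) = √(31071.1129 + 12732.8656) = 209.29 nmi
12: √((-275.20)² + (-37.86)²) = √(75735.0400 + 1433.3796) = 277.79 nmi
13: √((-23.74)² + (58.50)²) = √(563.5876 + 3422.2500) = 63.13 nmi
14: √((-27.55)² + (-343.15)²) = √(759.0025 + 117751.9225) = 344.25 nmi
Sorted: 13 (63.13 nmi) < 9 (84.68 nmi) < 6 (92.53 nmi) < 5 (117.56 nmi) < 4 (159.84 nmi) < 3 (187.02 nmi) < …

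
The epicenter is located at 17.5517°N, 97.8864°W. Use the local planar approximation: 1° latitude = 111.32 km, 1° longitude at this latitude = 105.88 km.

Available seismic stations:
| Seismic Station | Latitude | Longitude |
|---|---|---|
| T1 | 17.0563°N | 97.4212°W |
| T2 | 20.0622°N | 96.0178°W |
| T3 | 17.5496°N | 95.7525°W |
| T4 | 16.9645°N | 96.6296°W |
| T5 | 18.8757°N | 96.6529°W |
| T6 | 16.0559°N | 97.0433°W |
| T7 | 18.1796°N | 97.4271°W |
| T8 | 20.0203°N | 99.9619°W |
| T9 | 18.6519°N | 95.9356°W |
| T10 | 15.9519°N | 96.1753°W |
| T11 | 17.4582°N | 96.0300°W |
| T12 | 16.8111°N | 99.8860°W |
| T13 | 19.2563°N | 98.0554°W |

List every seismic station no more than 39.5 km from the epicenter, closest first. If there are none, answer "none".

none

Distances from 17.5517°N, 97.8864°W:
T1: √((-0.4954·111.32)² + (0.4652·105.88)²) = √(3041.293963 + 2426.092065) = 73.9418 km
T2: √((2.5105·111.32)² + (1.8686·105.88)²) = √(78102.843710 + 39143.581025) = 342.4127 km
T3: √((-0.0021·111.32)² + (2.1339·105.88)²) = √(0.054649 + 51047.677991) = 225.9375 km
T4: √((-0.5872·111.32)² + (1.2568·105.88)²) = √(4272.858285 + 17707.620642) = 148.2581 km
T5: √((1.3240·111.32)² + (1.2335·105.88)²) = √(21723.128216 + 17057.138385) = 196.9271 km
T6: √((-1.4958·111.32)² + (0.8431·105.88)²) = √(27726.398003 + 7968.673702) = 188.9314 km
T7: √((0.6279·111.32)² + (0.4593·105.88)²) = √(4885.706359 + 2364.943426) = 85.1507 km
T8: √((2.4686·111.32)² + (-2.0755·105.88)²) = √(75517.541800 + 48291.794146) = 351.8655 km
T9: √((1.1002·111.32)² + (1.9508·105.88)²) = √(14999.945342 + 42663.193323) = 240.1315 km
T10: √((-1.5998·111.32)² + (1.7111·105.88)²) = √(31715.954069 + 32823.028349) = 254.0452 km
T11: √((-0.0935·111.32)² + (1.8564·105.88)²) = √(108.335207 + 38634.116471) = 196.8310 km
T12: √((-0.7406·111.32)² + (-1.9996·105.88)²) = √(6796.945862 + 44824.362475) = 227.2032 km
T13: √((1.7046·111.32)² + (-0.1690·105.88)²) = √(36007.366861 + 320.185215) = 190.5979 km
Threshold 39.5 km: none within range.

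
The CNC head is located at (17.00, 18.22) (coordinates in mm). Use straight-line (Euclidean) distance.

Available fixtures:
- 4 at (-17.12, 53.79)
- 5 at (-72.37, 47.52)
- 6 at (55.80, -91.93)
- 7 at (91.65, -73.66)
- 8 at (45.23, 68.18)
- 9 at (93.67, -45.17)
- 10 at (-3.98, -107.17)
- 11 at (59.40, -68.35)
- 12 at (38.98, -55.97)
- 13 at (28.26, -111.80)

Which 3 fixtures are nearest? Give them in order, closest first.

Distances from (17.00, 18.22):
4: √((-34.12)² + (35.57)²) = √(1164.1744 + 1265.2249) = 49.29 mm
5: √((-89.37)² + (29.30)²) = √(7986.9969 + 858.4900) = 94.05 mm
6: √((38.80)² + (-110.15)²) = √(1505.4400 + 12133.0225) = 116.78 mm
7: √((74.65)² + (-91.88)²) = √(5572.6225 + 8441.9344) = 118.38 mm
8: √((28.23)² + (49.96)²) = √(796.9329 + 2496.0016) = 57.38 mm
9: √((76.67)² + (-63.39)²) = √(5878.2889 + 4018.2921) = 99.48 mm
10: √((-20.98)² + (-125.39)²) = √(440.1604 + 15722.6521) = 127.13 mm
11: √((42.40)² + (-86.57)²) = √(1797.7600 + 7494.3649) = 96.40 mm
12: √((21.98)² + (-74.19)²) = √(483.1204 + 5504.1561) = 77.38 mm
13: √((11.26)² + (-130.02)²) = √(126.7876 + 16905.2004) = 130.51 mm
Sorted: 4 (49.29 mm) < 8 (57.38 mm) < 12 (77.38 mm) < 5 (94.05 mm) < 11 (96.40 mm) < …

4, 8, 12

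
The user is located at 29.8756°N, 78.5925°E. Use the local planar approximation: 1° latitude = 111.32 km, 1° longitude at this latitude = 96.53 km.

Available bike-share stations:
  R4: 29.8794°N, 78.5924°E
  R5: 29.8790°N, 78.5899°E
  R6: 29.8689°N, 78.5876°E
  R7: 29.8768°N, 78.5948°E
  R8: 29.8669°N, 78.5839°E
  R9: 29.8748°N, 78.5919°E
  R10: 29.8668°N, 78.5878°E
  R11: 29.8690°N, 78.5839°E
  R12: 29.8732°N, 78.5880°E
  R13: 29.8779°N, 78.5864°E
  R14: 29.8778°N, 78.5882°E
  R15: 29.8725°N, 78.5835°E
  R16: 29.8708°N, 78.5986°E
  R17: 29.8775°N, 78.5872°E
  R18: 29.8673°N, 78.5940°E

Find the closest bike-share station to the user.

R9

Distances from 29.8756°N, 78.5925°E:
R4: 0.4231 km
R5: 0.4541 km
R6: 0.8832 km
R7: 0.2591 km
R8: 1.2756 km
R9: 0.1062 km
R10: 1.0796 km
R11: 1.1086 km
R12: 0.5100 km
R13: 0.6421 km
R14: 0.4819 km
R15: 0.9348 km
R16: 0.7951 km
R17: 0.5536 km
R18: 0.9352 km
Minimum: R9 at 0.1062 km.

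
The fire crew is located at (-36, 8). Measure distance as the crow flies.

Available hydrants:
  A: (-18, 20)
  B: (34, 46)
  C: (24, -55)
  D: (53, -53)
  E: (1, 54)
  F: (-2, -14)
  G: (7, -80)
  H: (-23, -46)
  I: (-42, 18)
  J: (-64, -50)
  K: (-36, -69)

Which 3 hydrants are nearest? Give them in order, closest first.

Distances from (-36, 8):
A: √((18)² + (12)²) = √(324.000 + 144.000) = 21.6
B: √((70)² + (38)²) = √(4900.000 + 1444.000) = 79.6
C: √((60)² + (-63)²) = √(3600.000 + 3969.000) = 87.0
D: √((89)² + (-61)²) = √(7921.000 + 3721.000) = 107.9
E: √((37)² + (46)²) = √(1369.000 + 2116.000) = 59.0
F: √((34)² + (-22)²) = √(1156.000 + 484.000) = 40.5
G: √((43)² + (-88)²) = √(1849.000 + 7744.000) = 97.9
H: √((13)² + (-54)²) = √(169.000 + 2916.000) = 55.5
I: √((-6)² + (10)²) = √(36.000 + 100.000) = 11.7
J: √((-28)² + (-58)²) = √(784.000 + 3364.000) = 64.4
K: √((0)² + (-77)²) = √(0.000 + 5929.000) = 77.0
Sorted: I (11.7) < A (21.6) < F (40.5) < H (55.5) < E (59.0) < …

I, A, F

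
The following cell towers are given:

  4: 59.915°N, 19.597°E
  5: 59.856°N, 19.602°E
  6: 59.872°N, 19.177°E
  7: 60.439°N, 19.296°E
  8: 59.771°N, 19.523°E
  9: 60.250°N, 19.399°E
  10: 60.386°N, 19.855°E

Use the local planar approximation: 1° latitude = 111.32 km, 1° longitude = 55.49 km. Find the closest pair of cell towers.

4 and 5

Pairwise distances:
4–5: √((-0.059·111.32)² + (0.005·55.49)²) = √(43.13705 + 0.07698) = 6.574 km
4–6: √((-0.043·111.32)² + (-0.420·55.49)²) = √(22.91307 + 543.16031) = 23.792 km
4–7: √((0.524·111.32)² + (-0.301·55.49)²) = √(3402.58489 + 278.97317) = 60.676 km
4–8: √((-0.144·111.32)² + (-0.074·55.49)²) = √(256.96346 + 16.86137) = 16.548 km
4–9: √((0.335·111.32)² + (-0.198·55.49)²) = √(1390.70818 + 120.71461) = 38.877 km
4–10: √((0.471·111.32)² + (0.258·55.49)²) = √(2749.08526 + 204.95988) = 54.351 km
5–6: √((0.016·111.32)² + (-0.425·55.49)²) = √(3.17239 + 556.16968) = 23.650 km
5–7: √((0.583·111.32)² + (-0.306·55.49)²) = √(4211.95289 + 288.31836) = 67.084 km
5–8: √((-0.085·111.32)² + (-0.079·55.49)²) = √(89.53323 + 19.21691) = 10.428 km
5–9: √((0.394·111.32)² + (-0.203·55.49)²) = √(1923.70662 + 126.88828) = 45.283 km
5–10: √((0.530·111.32)² + (0.253·55.49)²) = √(3480.95280 + 197.09268) = 60.647 km
6–7: √((0.567·111.32)² + (0.119·55.49)²) = √(3983.93747 + 43.60370) = 63.463 km
6–8: √((-0.101·111.32)² + (0.346·55.49)²) = √(126.41224 + 368.62234) = 22.249 km
6–9: √((0.378·111.32)² + (0.222·55.49)²) = √(1770.63887 + 151.75234) = 43.845 km
6–10: √((0.514·111.32)² + (0.678·55.49)²) = √(3273.95445 + 1415.43144) = 68.479 km
7–8: √((-0.668·111.32)² + (0.227·55.49)²) = √(5529.67135 + 158.66501) = 75.421 km
7–9: √((-0.189·111.32)² + (0.103·55.49)²) = √(442.65972 + 32.66660) = 21.802 km
7–10: √((-0.053·111.32)² + (0.559·55.49)²) = √(34.80953 + 962.17278) = 31.575 km
8–9: √((0.479·111.32)² + (-0.124·55.49)²) = √(2843.26554 + 47.34486) = 53.764 km
8–10: √((0.615·111.32)² + (0.332·55.49)²) = √(4687.01806 + 339.39514) = 70.897 km
9–10: √((0.136·111.32)² + (0.456·55.49)²) = √(229.20507 + 640.26408) = 29.487 km
Closest pair: 4–5 at 6.574 km.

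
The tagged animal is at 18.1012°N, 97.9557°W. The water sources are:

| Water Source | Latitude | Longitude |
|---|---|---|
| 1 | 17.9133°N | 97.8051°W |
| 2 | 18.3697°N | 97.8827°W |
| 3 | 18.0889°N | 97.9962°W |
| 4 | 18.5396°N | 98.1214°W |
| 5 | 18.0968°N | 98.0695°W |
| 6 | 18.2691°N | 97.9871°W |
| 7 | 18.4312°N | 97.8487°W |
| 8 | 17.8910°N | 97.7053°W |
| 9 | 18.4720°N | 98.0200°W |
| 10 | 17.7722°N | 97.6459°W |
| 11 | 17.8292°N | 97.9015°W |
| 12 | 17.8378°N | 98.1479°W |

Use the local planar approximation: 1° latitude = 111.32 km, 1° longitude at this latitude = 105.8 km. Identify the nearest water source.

3

Distances from 18.1012°N, 97.9557°W:
1: √((-0.1879·111.32)² + (0.1506·105.8)²) = √(437.522060 + 253.875785) = 26.2944 km
2: √((0.2685·111.32)² + (0.0730·105.8)²) = √(893.377428 + 59.650908) = 30.8712 km
3: √((-0.0123·111.32)² + (-0.0405·105.8)²) = √(1.874807 + 18.360368) = 4.4984 km
4: √((0.4384·111.32)² + (-0.1657·105.8)²) = √(2381.702356 + 307.338065) = 51.8560 km
5: √((-0.0044·111.32)² + (-0.1138·105.8)²) = √(0.239912 + 144.962563) = 12.0500 km
6: √((0.1679·111.32)² + (-0.0314·105.8)²) = √(349.339575 + 11.036481) = 18.9836 km
7: √((0.3300·111.32)² + (0.1070·105.8)²) = √(1349.504307 + 128.155984) = 38.4403 km
8: √((-0.2102·111.32)² + (0.2504·105.8)²) = √(547.534915 + 701.843019) = 35.3465 km
9: √((0.3708·111.32)² + (-0.0643·105.8)²) = √(1703.828374 + 46.279993) = 41.8343 km
10: √((-0.3290·111.32)² + (0.3098·105.8)²) = √(1341.337886 + 1074.321240) = 49.1494 km
11: √((-0.2720·111.32)² + (0.0542·105.8)²) = √(916.820263 + 32.882885) = 30.8173 km
12: √((-0.2634·111.32)² + (-0.1922·105.8)²) = √(859.761387 + 413.502464) = 35.6828 km
Minimum: 3 at 4.4984 km.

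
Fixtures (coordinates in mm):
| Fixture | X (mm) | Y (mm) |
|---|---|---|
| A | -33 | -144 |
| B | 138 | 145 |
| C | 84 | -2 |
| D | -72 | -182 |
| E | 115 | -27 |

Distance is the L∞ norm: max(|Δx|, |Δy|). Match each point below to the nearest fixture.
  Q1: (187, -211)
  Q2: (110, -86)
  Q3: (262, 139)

Q1→E; Q2→E; Q3→B

Q1 at (187, -211):
  A: max(|-220|, |67|) = 220 mm
  B: max(|-49|, |356|) = 356 mm
  C: max(|-103|, |209|) = 209 mm
  D: max(|-259|, |29|) = 259 mm
  E: max(|-72|, |184|) = 184 mm
  → nearest: E (184 mm)
Q2 at (110, -86):
  A: max(|-143|, |-58|) = 143 mm
  B: max(|28|, |231|) = 231 mm
  C: max(|-26|, |84|) = 84 mm
  D: max(|-182|, |-96|) = 182 mm
  E: max(|5|, |59|) = 59 mm
  → nearest: E (59 mm)
Q3 at (262, 139):
  A: max(|-295|, |-283|) = 295 mm
  B: max(|-124|, |6|) = 124 mm
  C: max(|-178|, |-141|) = 178 mm
  D: max(|-334|, |-321|) = 334 mm
  E: max(|-147|, |-166|) = 166 mm
  → nearest: B (124 mm)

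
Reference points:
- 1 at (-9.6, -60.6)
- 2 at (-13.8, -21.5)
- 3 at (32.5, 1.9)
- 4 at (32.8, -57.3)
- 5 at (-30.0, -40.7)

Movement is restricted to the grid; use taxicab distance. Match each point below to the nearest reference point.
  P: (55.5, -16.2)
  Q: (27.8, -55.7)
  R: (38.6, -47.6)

P at (55.5, -16.2):
  1: |-65.1| + |-44.4| = 65.1 + 44.4 = 109.5
  2: |-69.3| + |-5.3| = 69.3 + 5.3 = 74.6
  3: |-23.0| + |18.1| = 23.0 + 18.1 = 41.1
  4: |-22.7| + |-41.1| = 22.7 + 41.1 = 63.8
  5: |-85.5| + |-24.5| = 85.5 + 24.5 = 110.0
  → nearest: 3 (41.1)
Q at (27.8, -55.7):
  1: |-37.4| + |-4.9| = 37.4 + 4.9 = 42.3
  2: |-41.6| + |34.2| = 41.6 + 34.2 = 75.8
  3: |4.7| + |57.6| = 4.7 + 57.6 = 62.3
  4: |5.0| + |-1.6| = 5.0 + 1.6 = 6.6
  5: |-57.8| + |15.0| = 57.8 + 15.0 = 72.8
  → nearest: 4 (6.6)
R at (38.6, -47.6):
  1: |-48.2| + |-13.0| = 48.2 + 13.0 = 61.2
  2: |-52.4| + |26.1| = 52.4 + 26.1 = 78.5
  3: |-6.1| + |49.5| = 6.1 + 49.5 = 55.6
  4: |-5.8| + |-9.7| = 5.8 + 9.7 = 15.5
  5: |-68.6| + |6.9| = 68.6 + 6.9 = 75.5
  → nearest: 4 (15.5)

P→3; Q→4; R→4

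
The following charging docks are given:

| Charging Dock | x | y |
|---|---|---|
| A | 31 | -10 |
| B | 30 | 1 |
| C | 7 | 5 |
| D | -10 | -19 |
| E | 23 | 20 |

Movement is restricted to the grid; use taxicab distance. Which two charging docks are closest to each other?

A and B

Pairwise distances:
A–B: 12
A–C: 39
A–D: 50
A–E: 38
B–C: 27
B–D: 60
B–E: 26
C–D: 41
C–E: 31
D–E: 72
Closest pair: A–B at 12.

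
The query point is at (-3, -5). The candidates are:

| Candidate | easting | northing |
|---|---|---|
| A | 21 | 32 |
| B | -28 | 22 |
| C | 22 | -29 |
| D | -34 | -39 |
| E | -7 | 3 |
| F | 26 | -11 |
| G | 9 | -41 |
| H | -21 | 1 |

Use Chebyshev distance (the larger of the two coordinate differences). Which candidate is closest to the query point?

E

Distances from (-3, -5):
A: max(|24|, |37|) = 37
B: max(|-25|, |27|) = 27
C: max(|25|, |-24|) = 25
D: max(|-31|, |-34|) = 34
E: max(|-4|, |8|) = 8
F: max(|29|, |-6|) = 29
G: max(|12|, |-36|) = 36
H: max(|-18|, |6|) = 18
Minimum: E at 8.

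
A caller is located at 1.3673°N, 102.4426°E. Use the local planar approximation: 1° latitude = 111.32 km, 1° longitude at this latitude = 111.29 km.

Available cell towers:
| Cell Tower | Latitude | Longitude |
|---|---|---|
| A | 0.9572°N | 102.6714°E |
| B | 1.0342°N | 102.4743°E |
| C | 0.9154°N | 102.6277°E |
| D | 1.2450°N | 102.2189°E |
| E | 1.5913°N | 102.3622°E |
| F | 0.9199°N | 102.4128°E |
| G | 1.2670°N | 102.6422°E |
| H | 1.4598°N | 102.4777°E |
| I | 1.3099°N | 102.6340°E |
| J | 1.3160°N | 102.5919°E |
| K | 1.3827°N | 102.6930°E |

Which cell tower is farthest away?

Distances from 1.3673°N, 102.4426°E:
A: √((-0.4101·111.32)² + (0.2288·111.29)²) = √(2084.135417 + 648.372110) = 52.2734 km
B: √((-0.3331·111.32)² + (0.0317·111.29)²) = √(1374.977719 + 12.446029) = 37.2481 km
C: √((-0.4519·111.32)² + (0.1851·111.29)²) = √(2530.644135 + 424.350895) = 54.3599 km
D: √((-0.1223·111.32)² + (-0.2237·111.29)²) = √(185.352868 + 619.789555) = 28.3750 km
E: √((0.2240·111.32)² + (-0.0804·111.29)²) = √(621.788137 + 80.061622) = 26.4924 km
F: √((-0.4474·111.32)² + (-0.0298·111.29)²) = √(2480.494994 + 10.998788) = 49.9149 km
G: √((-0.1003·111.32)² + (0.1996·111.29)²) = √(124.666068 + 493.438871) = 24.8617 km
H: √((0.0925·111.32)² + (0.0351·111.29)²) = √(106.030268 + 15.259016) = 11.0131 km
I: √((-0.0574·111.32)² + (0.1914·111.29)²) = √(40.829135 + 453.728596) = 22.2387 km
J: √((-0.0513·111.32)² + (0.1493·111.29)²) = √(32.612277 + 276.078064) = 17.5696 km
K: √((0.0154·111.32)² + (0.2504·111.29)²) = √(2.938920 + 776.570581) = 27.9197 km
Maximum: C at 54.3599 km.

C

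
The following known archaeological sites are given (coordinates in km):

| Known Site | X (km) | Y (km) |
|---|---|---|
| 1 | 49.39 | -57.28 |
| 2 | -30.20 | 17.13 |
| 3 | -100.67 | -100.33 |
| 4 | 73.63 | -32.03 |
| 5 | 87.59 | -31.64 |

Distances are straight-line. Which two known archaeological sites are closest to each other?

Pairwise distances:
1–2: √((-79.59)² + (74.41)²) = √(6334.5681 + 5536.8481) = 108.96 km
1–3: √((-150.06)² + (-43.05)²) = √(22518.0036 + 1853.3025) = 156.11 km
1–4: √((24.24)² + (25.25)²) = √(587.5776 + 637.5625) = 35.00 km
1–5: √((38.20)² + (25.64)²) = √(1459.2400 + 657.4096) = 46.01 km
2–3: √((-70.47)² + (-117.46)²) = √(4966.0209 + 13796.8516) = 136.98 km
2–4: √((103.83)² + (-49.16)²) = √(10780.6689 + 2416.7056) = 114.88 km
2–5: √((117.79)² + (-48.77)²) = √(13874.4841 + 2378.5129) = 127.49 km
3–4: √((174.30)² + (68.30)²) = √(30380.4900 + 4664.8900) = 187.20 km
3–5: √((188.26)² + (68.69)²) = √(35441.8276 + 4718.3161) = 200.40 km
4–5: √((13.96)² + (0.39)²) = √(194.8816 + 0.1521) = 13.97 km
Closest pair: 4–5 at 13.97 km.

4 and 5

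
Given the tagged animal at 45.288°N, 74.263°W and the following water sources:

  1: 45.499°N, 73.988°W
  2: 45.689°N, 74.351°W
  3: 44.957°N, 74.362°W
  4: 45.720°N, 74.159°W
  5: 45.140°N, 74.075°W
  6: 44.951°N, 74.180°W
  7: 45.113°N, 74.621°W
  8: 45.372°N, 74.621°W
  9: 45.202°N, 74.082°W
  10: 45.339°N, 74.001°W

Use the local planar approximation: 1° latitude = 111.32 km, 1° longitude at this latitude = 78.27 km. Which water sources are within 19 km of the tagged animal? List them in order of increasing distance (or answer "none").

9

Distances from 45.288°N, 74.263°W:
1: √((0.211·111.32)² + (0.275·78.27)²) = √(551.71057 + 463.29334) = 31.859 km
2: √((0.401·111.32)² + (-0.088·78.27)²) = √(1992.66889 + 47.44124) = 45.168 km
3: √((-0.331·111.32)² + (-0.099·78.27)²) = √(1357.69551 + 60.04282) = 37.653 km
4: √((0.432·111.32)² + (0.104·78.27)²) = √(2312.67118 + 66.26090) = 48.774 km
5: √((-0.148·111.32)² + (0.188·78.27)²) = √(271.43749 + 216.52416) = 22.090 km
6: √((-0.337·111.32)² + (0.083·78.27)²) = √(1407.36322 + 42.20334) = 38.073 km
7: √((-0.175·111.32)² + (-0.358·78.27)²) = √(379.50936 + 785.15739) = 34.127 km
8: √((0.084·111.32)² + (-0.358·78.27)²) = √(87.43896 + 785.15739) = 29.540 km
9: √((-0.086·111.32)² + (0.181·78.27)²) = √(91.65229 + 200.70021) = 17.098 km
10: √((0.051·111.32)² + (0.262·78.27)²) = √(32.23196 + 420.52639) = 21.278 km
Threshold 19 km: 9 (17.098 km) is within range.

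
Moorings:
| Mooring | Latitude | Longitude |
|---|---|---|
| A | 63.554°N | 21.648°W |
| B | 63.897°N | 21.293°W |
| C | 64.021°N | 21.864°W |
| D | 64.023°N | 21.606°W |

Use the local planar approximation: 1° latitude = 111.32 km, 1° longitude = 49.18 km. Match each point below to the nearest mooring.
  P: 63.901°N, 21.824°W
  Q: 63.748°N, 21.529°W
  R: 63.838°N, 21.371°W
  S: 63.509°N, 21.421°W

P→C; Q→B; R→B; S→A

P at 63.901°N, 21.824°W:
  A: √((-0.347·111.32)² + (0.176·49.18)²) = √(1492.12547 + 74.92080) = 39.586 km
  B: √((-0.004·111.32)² + (0.531·49.18)²) = √(0.19827 + 681.97129) = 26.118 km
  C: √((0.120·111.32)² + (-0.040·49.18)²) = √(178.44685 + 3.86988) = 13.502 km
  D: √((0.122·111.32)² + (0.218·49.18)²) = √(184.44465 + 114.94499) = 17.303 km
  → nearest: C (13.502 km)
Q at 63.748°N, 21.529°W:
  A: √((-0.194·111.32)² + (-0.119·49.18)²) = √(466.39067 + 34.25082) = 22.375 km
  B: √((0.149·111.32)² + (0.236·49.18)²) = √(275.11795 + 134.71038) = 20.244 km
  C: √((0.273·111.32)² + (-0.335·49.18)²) = √(923.57398 + 271.43551) = 34.569 km
  D: √((0.275·111.32)² + (-0.077·49.18)²) = √(937.15577 + 14.34031) = 30.846 km
  → nearest: B (20.244 km)
R at 63.838°N, 21.371°W:
  A: √((-0.284·111.32)² + (-0.277·49.18)²) = √(999.50064 + 185.58231) = 34.425 km
  B: √((0.059·111.32)² + (0.078·49.18)²) = √(43.13705 + 14.71520) = 7.606 km
  C: √((0.183·111.32)² + (-0.493·49.18)²) = √(415.00046 + 587.85591) = 31.668 km
  D: √((0.185·111.32)² + (-0.235·49.18)²) = √(424.12107 + 133.57118) = 23.616 km
  → nearest: B (7.606 km)
S at 63.509°N, 21.421°W:
  A: √((0.045·111.32)² + (-0.227·49.18)²) = √(25.09409 + 124.63177) = 12.236 km
  B: √((0.388·111.32)² + (0.128·49.18)²) = √(1865.56269 + 39.62753) = 43.648 km
  C: √((0.512·111.32)² + (-0.443·49.18)²) = √(3248.52578 + 474.66204) = 61.018 km
  D: √((0.514·111.32)² + (-0.185·49.18)²) = √(3273.95445 + 82.77906) = 57.937 km
  → nearest: A (12.236 km)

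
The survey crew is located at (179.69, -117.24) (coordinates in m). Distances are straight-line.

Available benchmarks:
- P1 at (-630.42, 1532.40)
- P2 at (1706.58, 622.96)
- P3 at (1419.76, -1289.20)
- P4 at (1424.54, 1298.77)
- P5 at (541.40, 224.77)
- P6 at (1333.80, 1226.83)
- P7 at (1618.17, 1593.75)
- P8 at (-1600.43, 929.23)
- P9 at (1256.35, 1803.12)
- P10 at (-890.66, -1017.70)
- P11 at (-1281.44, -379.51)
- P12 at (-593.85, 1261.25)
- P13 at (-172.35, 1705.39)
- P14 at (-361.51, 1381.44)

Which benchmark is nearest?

Distances from (179.69, -117.24):
P1: √((-810.11)² + (1649.64)²) = √(656278.2121 + 2721312.1296) = 1837.82 m
P2: √((1526.89)² + (740.20)²) = √(2331393.0721 + 547896.0400) = 1696.85 m
P3: √((1240.07)² + (-1171.96)²) = √(1537773.6049 + 1373490.2416) = 1706.24 m
P4: √((1244.85)² + (1416.01)²) = √(1549651.5225 + 2005084.3201) = 1885.40 m
P5: √((361.71)² + (342.01)²) = √(130834.1241 + 116970.8401) = 497.80 m
P6: √((1154.11)² + (1344.07)²) = √(1331969.8921 + 1806524.1649) = 1771.58 m
P7: √((1438.48)² + (1710.99)²) = √(2069224.7104 + 2927486.7801) = 2235.33 m
P8: √((-1780.12)² + (1046.47)²) = √(3168827.2144 + 1095099.4609) = 2064.93 m
P9: √((1076.66)² + (1920.36)²) = √(1159196.7556 + 3687782.5296) = 2201.59 m
P10: √((-1070.35)² + (-900.46)²) = √(1145649.1225 + 810828.2116) = 1398.74 m
P11: √((-1461.13)² + (-262.27)²) = √(2134900.8769 + 68785.5529) = 1484.48 m
P12: √((-773.54)² + (1378.49)²) = √(598364.1316 + 1900234.6801) = 1580.70 m
P13: √((-352.04)² + (1822.63)²) = √(123932.1616 + 3321980.1169) = 1856.32 m
P14: √((-541.20)² + (1498.68)²) = √(292897.4400 + 2246041.7424) = 1593.40 m
Minimum: P5 at 497.80 m.

P5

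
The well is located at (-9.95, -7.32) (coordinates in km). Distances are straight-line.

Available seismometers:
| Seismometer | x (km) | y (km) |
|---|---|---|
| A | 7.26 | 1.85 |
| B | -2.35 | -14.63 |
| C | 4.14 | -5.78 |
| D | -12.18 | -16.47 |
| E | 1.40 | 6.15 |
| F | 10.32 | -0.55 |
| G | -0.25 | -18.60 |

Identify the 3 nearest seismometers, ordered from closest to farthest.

D, B, C

Distances from (-9.95, -7.32):
A: √((17.21)² + (9.17)²) = √(296.1841 + 84.0889) = 19.50 km
B: √((7.60)² + (-7.31)²) = √(57.7600 + 53.4361) = 10.54 km
C: √((14.09)² + (1.54)²) = √(198.5281 + 2.3716) = 14.17 km
D: √((-2.23)² + (-9.15)²) = √(4.9729 + 83.7225) = 9.42 km
E: √((11.35)² + (13.47)²) = √(128.8225 + 181.4409) = 17.61 km
F: √((20.27)² + (6.77)²) = √(410.8729 + 45.8329) = 21.37 km
G: √((9.70)² + (-11.28)²) = √(94.0900 + 127.2384) = 14.88 km
Sorted: D (9.42 km) < B (10.54 km) < C (14.17 km) < G (14.88 km) < E (17.61 km) < …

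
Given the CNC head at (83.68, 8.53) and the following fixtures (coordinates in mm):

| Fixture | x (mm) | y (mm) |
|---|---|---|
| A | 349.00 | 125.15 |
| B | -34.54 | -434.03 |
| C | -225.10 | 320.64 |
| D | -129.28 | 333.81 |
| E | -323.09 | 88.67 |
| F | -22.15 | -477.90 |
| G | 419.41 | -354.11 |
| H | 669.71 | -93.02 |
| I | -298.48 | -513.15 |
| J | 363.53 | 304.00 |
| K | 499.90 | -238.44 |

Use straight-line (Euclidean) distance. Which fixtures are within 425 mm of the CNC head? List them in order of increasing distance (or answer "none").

A, D, J, E

Distances from (83.68, 8.53):
A: √((265.32)² + (116.62)²) = √(70394.7024 + 13600.2244) = 289.82 mm
B: √((-118.22)² + (-442.56)²) = √(13975.9684 + 195859.3536) = 458.08 mm
C: √((-308.78)² + (312.11)²) = √(95345.0884 + 97412.6521) = 439.04 mm
D: √((-212.96)² + (325.28)²) = √(45351.9616 + 105807.0784) = 388.79 mm
E: √((-406.77)² + (80.14)²) = √(165461.8329 + 6422.4196) = 414.59 mm
F: √((-105.83)² + (-486.43)²) = √(11199.9889 + 236614.1449) = 497.81 mm
G: √((335.73)² + (-362.64)²) = √(112714.6329 + 131507.7696) = 494.19 mm
H: √((586.03)² + (-101.55)²) = √(343431.1609 + 10312.4025) = 594.76 mm
I: √((-382.16)² + (-521.68)²) = √(146046.2656 + 272150.0224) = 646.68 mm
J: √((279.85)² + (295.47)²) = √(78316.0225 + 87302.5209) = 406.96 mm
K: √((416.22)² + (-246.97)²) = √(173239.0884 + 60994.1809) = 483.98 mm
Threshold 425 mm: A (289.82 mm), D (388.79 mm), J (406.96 mm), E (414.59 mm) are within range.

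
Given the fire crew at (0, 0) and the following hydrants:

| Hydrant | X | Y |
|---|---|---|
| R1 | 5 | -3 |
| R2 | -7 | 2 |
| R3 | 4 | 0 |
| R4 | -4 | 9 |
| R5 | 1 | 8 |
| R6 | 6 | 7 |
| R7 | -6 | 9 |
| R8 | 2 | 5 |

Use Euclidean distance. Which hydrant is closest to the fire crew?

R3

Distances from (0, 0):
R1: √((5)² + (-3)²) = √(25.000 + 9.000) = 5.8
R2: √((-7)² + (2)²) = √(49.000 + 4.000) = 7.3
R3: √((4)² + (0)²) = √(16.000 + 0.000) = 4.0
R4: √((-4)² + (9)²) = √(16.000 + 81.000) = 9.8
R5: √((1)² + (8)²) = √(1.000 + 64.000) = 8.1
R6: √((6)² + (7)²) = √(36.000 + 49.000) = 9.2
R7: √((-6)² + (9)²) = √(36.000 + 81.000) = 10.8
R8: √((2)² + (5)²) = √(4.000 + 25.000) = 5.4
Minimum: R3 at 4.0.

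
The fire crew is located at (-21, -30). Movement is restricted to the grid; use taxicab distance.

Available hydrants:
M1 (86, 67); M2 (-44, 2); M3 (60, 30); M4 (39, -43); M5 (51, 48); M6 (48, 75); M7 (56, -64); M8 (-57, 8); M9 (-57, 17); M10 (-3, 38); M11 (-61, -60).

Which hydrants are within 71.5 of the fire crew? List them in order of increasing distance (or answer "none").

M2, M11

Distances from (-21, -30):
M1: 204
M2: 55
M3: 141
M4: 73
M5: 150
M6: 174
M7: 111
M8: 74
M9: 83
M10: 86
M11: 70
Threshold 71.5: M2 (55), M11 (70) are within range.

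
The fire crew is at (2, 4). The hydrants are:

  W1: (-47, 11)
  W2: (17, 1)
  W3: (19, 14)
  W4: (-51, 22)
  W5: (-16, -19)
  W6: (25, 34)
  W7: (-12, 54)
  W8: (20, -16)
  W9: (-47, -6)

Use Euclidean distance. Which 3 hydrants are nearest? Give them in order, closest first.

W2, W3, W8

Distances from (2, 4):
W1: √((-49)² + (7)²) = √(2401.000 + 49.000) = 49.5
W2: √((15)² + (-3)²) = √(225.000 + 9.000) = 15.3
W3: √((17)² + (10)²) = √(289.000 + 100.000) = 19.7
W4: √((-53)² + (18)²) = √(2809.000 + 324.000) = 56.0
W5: √((-18)² + (-23)²) = √(324.000 + 529.000) = 29.2
W6: √((23)² + (30)²) = √(529.000 + 900.000) = 37.8
W7: √((-14)² + (50)²) = √(196.000 + 2500.000) = 51.9
W8: √((18)² + (-20)²) = √(324.000 + 400.000) = 26.9
W9: √((-49)² + (-10)²) = √(2401.000 + 100.000) = 50.0
Sorted: W2 (15.3) < W3 (19.7) < W8 (26.9) < W5 (29.2) < W6 (37.8) < …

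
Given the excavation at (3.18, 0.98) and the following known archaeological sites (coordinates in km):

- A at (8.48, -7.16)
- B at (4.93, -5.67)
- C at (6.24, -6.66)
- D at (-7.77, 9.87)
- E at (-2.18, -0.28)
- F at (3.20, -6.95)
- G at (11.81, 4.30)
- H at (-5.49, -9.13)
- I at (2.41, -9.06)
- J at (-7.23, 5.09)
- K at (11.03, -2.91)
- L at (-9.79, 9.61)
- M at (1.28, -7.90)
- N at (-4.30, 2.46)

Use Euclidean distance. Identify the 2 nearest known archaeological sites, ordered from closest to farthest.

Distances from (3.18, 0.98):
A: √((5.30)² + (-8.14)²) = √(28.0900 + 66.2596) = 9.71 km
B: √((1.75)² + (-6.65)²) = √(3.0625 + 44.2225) = 6.88 km
C: √((3.06)² + (-7.64)²) = √(9.3636 + 58.3696) = 8.23 km
D: √((-10.95)² + (8.89)²) = √(119.9025 + 79.0321) = 14.10 km
E: √((-5.36)² + (-1.26)²) = √(28.7296 + 1.5876) = 5.51 km
F: √((0.02)² + (-7.93)²) = √(0.0004 + 62.8849) = 7.93 km
G: √((8.63)² + (3.32)²) = √(74.4769 + 11.0224) = 9.25 km
H: √((-8.67)² + (-10.11)²) = √(75.1689 + 102.2121) = 13.32 km
I: √((-0.77)² + (-10.04)²) = √(0.5929 + 100.8016) = 10.07 km
J: √((-10.41)² + (4.11)²) = √(108.3681 + 16.8921) = 11.19 km
K: √((7.85)² + (-3.89)²) = √(61.6225 + 15.1321) = 8.76 km
L: √((-12.97)² + (8.63)²) = √(168.2209 + 74.4769) = 15.58 km
M: √((-1.90)² + (-8.88)²) = √(3.6100 + 78.8544) = 9.08 km
N: √((-7.48)² + (1.48)²) = √(55.9504 + 2.1904) = 7.63 km
Sorted: E (5.51 km) < B (6.88 km) < N (7.63 km) < F (7.93 km) < …

E, B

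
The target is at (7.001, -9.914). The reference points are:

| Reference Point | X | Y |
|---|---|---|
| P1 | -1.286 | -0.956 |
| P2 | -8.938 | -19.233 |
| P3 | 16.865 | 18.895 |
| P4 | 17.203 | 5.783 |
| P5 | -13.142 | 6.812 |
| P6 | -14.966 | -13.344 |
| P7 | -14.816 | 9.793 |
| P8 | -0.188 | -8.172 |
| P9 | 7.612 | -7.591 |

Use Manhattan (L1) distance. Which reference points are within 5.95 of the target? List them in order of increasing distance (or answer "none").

Distances from (7.001, -9.914):
P1: 17.245
P2: 25.258
P3: 38.673
P4: 25.899
P5: 36.869
P6: 25.397
P7: 41.524
P8: 8.931
P9: 2.934
Threshold 5.95: P9 (2.934) is within range.

P9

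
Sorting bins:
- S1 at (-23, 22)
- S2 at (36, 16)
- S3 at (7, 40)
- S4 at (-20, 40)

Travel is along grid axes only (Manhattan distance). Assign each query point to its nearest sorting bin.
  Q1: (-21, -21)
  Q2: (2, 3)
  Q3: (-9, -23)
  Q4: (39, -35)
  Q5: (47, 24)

Q1 at (-21, -21):
  S1: |-2| + |43| = 2 + 43 = 45
  S2: |57| + |37| = 57 + 37 = 94
  S3: |28| + |61| = 28 + 61 = 89
  S4: |1| + |61| = 1 + 61 = 62
  → nearest: S1 (45)
Q2 at (2, 3):
  S1: |-25| + |19| = 25 + 19 = 44
  S2: |34| + |13| = 34 + 13 = 47
  S3: |5| + |37| = 5 + 37 = 42
  S4: |-22| + |37| = 22 + 37 = 59
  → nearest: S3 (42)
Q3 at (-9, -23):
  S1: |-14| + |45| = 14 + 45 = 59
  S2: |45| + |39| = 45 + 39 = 84
  S3: |16| + |63| = 16 + 63 = 79
  S4: |-11| + |63| = 11 + 63 = 74
  → nearest: S1 (59)
Q4 at (39, -35):
  S1: |-62| + |57| = 62 + 57 = 119
  S2: |-3| + |51| = 3 + 51 = 54
  S3: |-32| + |75| = 32 + 75 = 107
  S4: |-59| + |75| = 59 + 75 = 134
  → nearest: S2 (54)
Q5 at (47, 24):
  S1: |-70| + |-2| = 70 + 2 = 72
  S2: |-11| + |-8| = 11 + 8 = 19
  S3: |-40| + |16| = 40 + 16 = 56
  S4: |-67| + |16| = 67 + 16 = 83
  → nearest: S2 (19)

Q1→S1; Q2→S3; Q3→S1; Q4→S2; Q5→S2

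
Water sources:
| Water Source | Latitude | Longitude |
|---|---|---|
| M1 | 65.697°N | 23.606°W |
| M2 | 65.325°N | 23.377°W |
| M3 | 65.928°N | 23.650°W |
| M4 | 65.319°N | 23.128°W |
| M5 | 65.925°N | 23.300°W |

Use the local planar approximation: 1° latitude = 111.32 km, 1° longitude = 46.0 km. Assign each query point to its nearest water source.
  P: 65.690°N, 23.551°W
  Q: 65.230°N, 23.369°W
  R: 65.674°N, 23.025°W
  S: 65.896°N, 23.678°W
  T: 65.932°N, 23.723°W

P at 65.690°N, 23.551°W:
  M1: 2.647 km
  M2: 41.413 km
  M3: 26.883 km
  M4: 45.654 km
  M5: 28.595 km
  → nearest: M1 (2.647 km)
Q at 65.230°N, 23.369°W:
  M1: 53.117 km
  M2: 10.582 km
  M3: 78.769 km
  M4: 14.868 km
  M5: 77.432 km
  → nearest: M2 (10.582 km)
R at 65.674°N, 23.025°W:
  M1: 26.848 km
  M2: 42.090 km
  M3: 40.324 km
  M4: 39.802 km
  M5: 30.671 km
  → nearest: M1 (26.848 km)
S at 65.896°N, 23.678°W:
  M1: 22.399 km
  M2: 65.054 km
  M3: 3.788 km
  M4: 69.035 km
  M5: 17.685 km
  → nearest: M3 (3.788 km)
T at 65.932°N, 23.723°W:
  M1: 26.708 km
  M2: 69.420 km
  M3: 3.387 km
  M4: 73.523 km
  M5: 19.474 km
  → nearest: M3 (3.387 km)

P→M1; Q→M2; R→M1; S→M3; T→M3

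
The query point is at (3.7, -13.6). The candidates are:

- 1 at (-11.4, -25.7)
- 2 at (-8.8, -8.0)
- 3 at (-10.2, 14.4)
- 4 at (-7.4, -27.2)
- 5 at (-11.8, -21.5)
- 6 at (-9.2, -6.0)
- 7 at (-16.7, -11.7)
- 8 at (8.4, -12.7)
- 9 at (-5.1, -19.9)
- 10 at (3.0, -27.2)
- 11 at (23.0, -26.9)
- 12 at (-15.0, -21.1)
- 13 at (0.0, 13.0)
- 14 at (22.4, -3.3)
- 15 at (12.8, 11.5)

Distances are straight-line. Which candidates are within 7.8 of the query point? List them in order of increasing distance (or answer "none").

8

Distances from (3.7, -13.6):
1: 19.3
2: 13.7
3: 31.3
4: 17.6
5: 17.4
6: 15.0
7: 20.5
8: 4.8
9: 10.8
10: 13.6
11: 23.4
12: 20.1
13: 26.9
14: 21.3
15: 26.7
Threshold 7.8: 8 (4.8) is within range.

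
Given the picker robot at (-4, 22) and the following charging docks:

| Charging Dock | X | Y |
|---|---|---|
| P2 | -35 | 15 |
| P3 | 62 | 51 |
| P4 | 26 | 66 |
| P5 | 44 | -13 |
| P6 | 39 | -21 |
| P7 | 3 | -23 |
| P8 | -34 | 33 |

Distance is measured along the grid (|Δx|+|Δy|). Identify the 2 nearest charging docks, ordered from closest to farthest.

P2, P8

Distances from (-4, 22):
P2: 38
P3: 95
P4: 74
P5: 83
P6: 86
P7: 52
P8: 41
Sorted: P2 (38) < P8 (41) < P7 (52) < P4 (74) < …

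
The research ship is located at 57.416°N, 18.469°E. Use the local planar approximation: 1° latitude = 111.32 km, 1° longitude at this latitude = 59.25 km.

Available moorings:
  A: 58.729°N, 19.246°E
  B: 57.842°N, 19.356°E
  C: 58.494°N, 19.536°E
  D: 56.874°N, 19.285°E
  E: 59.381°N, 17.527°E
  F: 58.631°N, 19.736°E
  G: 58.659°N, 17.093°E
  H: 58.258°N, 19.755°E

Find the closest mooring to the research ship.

Distances from 57.416°N, 18.469°E:
A: 153.242 km
B: 70.788 km
C: 135.637 km
D: 77.317 km
E: 225.752 km
F: 154.690 km
G: 160.603 km
H: 120.795 km
Minimum: B at 70.788 km.

B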